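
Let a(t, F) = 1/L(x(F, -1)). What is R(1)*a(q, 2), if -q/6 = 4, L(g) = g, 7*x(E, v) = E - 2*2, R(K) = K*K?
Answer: -7/2 ≈ -3.5000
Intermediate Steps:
R(K) = K²
x(E, v) = -4/7 + E/7 (x(E, v) = (E - 2*2)/7 = (E - 4)/7 = (-4 + E)/7 = -4/7 + E/7)
q = -24 (q = -6*4 = -24)
a(t, F) = 1/(-4/7 + F/7)
R(1)*a(q, 2) = 1²*(7/(-4 + 2)) = 1*(7/(-2)) = 1*(7*(-½)) = 1*(-7/2) = -7/2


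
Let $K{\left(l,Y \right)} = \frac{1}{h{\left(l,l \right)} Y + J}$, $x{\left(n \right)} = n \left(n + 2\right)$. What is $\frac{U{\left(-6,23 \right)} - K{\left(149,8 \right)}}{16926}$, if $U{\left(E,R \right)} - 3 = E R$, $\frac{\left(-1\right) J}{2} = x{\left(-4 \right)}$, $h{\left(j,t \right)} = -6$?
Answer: $- \frac{8639}{1083264} \approx -0.007975$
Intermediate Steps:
$x{\left(n \right)} = n \left(2 + n\right)$
$J = -16$ ($J = - 2 \left(- 4 \left(2 - 4\right)\right) = - 2 \left(\left(-4\right) \left(-2\right)\right) = \left(-2\right) 8 = -16$)
$K{\left(l,Y \right)} = \frac{1}{-16 - 6 Y}$ ($K{\left(l,Y \right)} = \frac{1}{- 6 Y - 16} = \frac{1}{-16 - 6 Y}$)
$U{\left(E,R \right)} = 3 + E R$
$\frac{U{\left(-6,23 \right)} - K{\left(149,8 \right)}}{16926} = \frac{\left(3 - 138\right) - \frac{1}{2 \left(-8 - 24\right)}}{16926} = \left(\left(3 - 138\right) - \frac{1}{2 \left(-8 - 24\right)}\right) \frac{1}{16926} = \left(-135 - \frac{1}{2 \left(-32\right)}\right) \frac{1}{16926} = \left(-135 - \frac{1}{2} \left(- \frac{1}{32}\right)\right) \frac{1}{16926} = \left(-135 - - \frac{1}{64}\right) \frac{1}{16926} = \left(-135 + \frac{1}{64}\right) \frac{1}{16926} = \left(- \frac{8639}{64}\right) \frac{1}{16926} = - \frac{8639}{1083264}$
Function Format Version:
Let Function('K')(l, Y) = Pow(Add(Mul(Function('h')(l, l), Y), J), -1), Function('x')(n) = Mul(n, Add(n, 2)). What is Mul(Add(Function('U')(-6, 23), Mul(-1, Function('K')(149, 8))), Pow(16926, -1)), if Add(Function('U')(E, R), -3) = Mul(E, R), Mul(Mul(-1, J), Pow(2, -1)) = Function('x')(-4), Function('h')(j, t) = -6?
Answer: Rational(-8639, 1083264) ≈ -0.0079750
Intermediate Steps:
Function('x')(n) = Mul(n, Add(2, n))
J = -16 (J = Mul(-2, Mul(-4, Add(2, -4))) = Mul(-2, Mul(-4, -2)) = Mul(-2, 8) = -16)
Function('K')(l, Y) = Pow(Add(-16, Mul(-6, Y)), -1) (Function('K')(l, Y) = Pow(Add(Mul(-6, Y), -16), -1) = Pow(Add(-16, Mul(-6, Y)), -1))
Function('U')(E, R) = Add(3, Mul(E, R))
Mul(Add(Function('U')(-6, 23), Mul(-1, Function('K')(149, 8))), Pow(16926, -1)) = Mul(Add(Add(3, Mul(-6, 23)), Mul(-1, Mul(Rational(1, 2), Pow(Add(-8, Mul(-3, 8)), -1)))), Pow(16926, -1)) = Mul(Add(Add(3, -138), Mul(-1, Mul(Rational(1, 2), Pow(Add(-8, -24), -1)))), Rational(1, 16926)) = Mul(Add(-135, Mul(-1, Mul(Rational(1, 2), Pow(-32, -1)))), Rational(1, 16926)) = Mul(Add(-135, Mul(-1, Mul(Rational(1, 2), Rational(-1, 32)))), Rational(1, 16926)) = Mul(Add(-135, Mul(-1, Rational(-1, 64))), Rational(1, 16926)) = Mul(Add(-135, Rational(1, 64)), Rational(1, 16926)) = Mul(Rational(-8639, 64), Rational(1, 16926)) = Rational(-8639, 1083264)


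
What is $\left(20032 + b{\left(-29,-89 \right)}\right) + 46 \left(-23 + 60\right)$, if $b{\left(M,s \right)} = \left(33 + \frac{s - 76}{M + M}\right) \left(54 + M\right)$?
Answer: $\frac{1312547}{58} \approx 22630.0$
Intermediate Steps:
$b{\left(M,s \right)} = \left(33 + \frac{-76 + s}{2 M}\right) \left(54 + M\right)$
$\left(20032 + b{\left(-29,-89 \right)}\right) + 46 \left(-23 + 60\right) = \left(20032 + \frac{-4104 + 54 \left(-89\right) - 29 \left(3488 - 89 + 66 \left(-29\right)\right)}{2 \left(-29\right)}\right) + 46 \left(-23 + 60\right) = \left(20032 + \frac{1}{2} \left(- \frac{1}{29}\right) \left(-4104 - 4806 - 29 \left(3488 - 89 - 1914\right)\right)\right) + 46 \cdot 37 = \left(20032 + \frac{1}{2} \left(- \frac{1}{29}\right) \left(-4104 - 4806 - 43065\right)\right) + 1702 = \left(20032 + \frac{1}{2} \left(- \frac{1}{29}\right) \left(-51975\right)\right) + 1702 = \left(20032 + \frac{51975}{58}\right) + 1702 = \frac{1213831}{58} + 1702 = \frac{1312547}{58}$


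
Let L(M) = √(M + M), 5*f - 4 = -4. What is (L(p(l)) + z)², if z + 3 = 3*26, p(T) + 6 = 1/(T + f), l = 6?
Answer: (225 + I*√105)²/9 ≈ 5613.3 + 512.35*I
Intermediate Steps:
f = 0 (f = ⅘ + (⅕)*(-4) = ⅘ - ⅘ = 0)
p(T) = -6 + 1/T (p(T) = -6 + 1/(T + 0) = -6 + 1/T)
L(M) = √2*√M (L(M) = √(2*M) = √2*√M)
z = 75 (z = -3 + 3*26 = -3 + 78 = 75)
(L(p(l)) + z)² = (√2*√(-6 + 1/6) + 75)² = (√2*√(-6 + ⅙) + 75)² = (√2*√(-35/6) + 75)² = (√2*(I*√210/6) + 75)² = (I*√105/3 + 75)² = (75 + I*√105/3)²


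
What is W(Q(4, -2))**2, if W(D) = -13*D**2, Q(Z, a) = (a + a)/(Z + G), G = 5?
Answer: 43264/6561 ≈ 6.5941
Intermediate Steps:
Q(Z, a) = 2*a/(5 + Z) (Q(Z, a) = (a + a)/(Z + 5) = (2*a)/(5 + Z) = 2*a/(5 + Z))
W(Q(4, -2))**2 = (-13*16/(5 + 4)**2)**2 = (-13*(2*(-2)/9)**2)**2 = (-13*(2*(-2)*(1/9))**2)**2 = (-13*(-4/9)**2)**2 = (-13*16/81)**2 = (-208/81)**2 = 43264/6561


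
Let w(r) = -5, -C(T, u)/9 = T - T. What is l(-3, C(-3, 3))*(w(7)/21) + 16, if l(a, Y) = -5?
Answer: 361/21 ≈ 17.190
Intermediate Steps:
C(T, u) = 0 (C(T, u) = -9*(T - T) = -9*0 = 0)
l(-3, C(-3, 3))*(w(7)/21) + 16 = -(-25)/21 + 16 = -5*(-5/21) + 16 = 25/21 + 16 = 361/21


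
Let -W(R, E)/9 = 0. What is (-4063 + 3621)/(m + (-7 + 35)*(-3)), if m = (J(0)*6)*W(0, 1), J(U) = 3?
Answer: 221/42 ≈ 5.2619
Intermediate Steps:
W(R, E) = 0 (W(R, E) = -9*0 = 0)
m = 0 (m = (3*6)*0 = 18*0 = 0)
(-4063 + 3621)/(m + (-7 + 35)*(-3)) = (-4063 + 3621)/(0 + (-7 + 35)*(-3)) = -442/(0 + 28*(-3)) = -442/(0 - 84) = -442/(-84) = -442*(-1/84) = 221/42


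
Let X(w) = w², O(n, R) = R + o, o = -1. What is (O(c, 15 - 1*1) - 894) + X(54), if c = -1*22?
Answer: 2035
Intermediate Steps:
c = -22
O(n, R) = -1 + R (O(n, R) = R - 1 = -1 + R)
(O(c, 15 - 1*1) - 894) + X(54) = ((-1 + (15 - 1*1)) - 894) + 54² = ((-1 + (15 - 1)) - 894) + 2916 = ((-1 + 14) - 894) + 2916 = (13 - 894) + 2916 = -881 + 2916 = 2035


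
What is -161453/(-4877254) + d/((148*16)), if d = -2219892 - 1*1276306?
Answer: -4262865839897/2887334368 ≈ -1476.4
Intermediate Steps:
d = -3496198 (d = -2219892 - 1276306 = -3496198)
-161453/(-4877254) + d/((148*16)) = -161453/(-4877254) - 3496198/(148*16) = -161453*(-1/4877254) - 3496198/2368 = 161453/4877254 - 3496198*1/2368 = 161453/4877254 - 1748099/1184 = -4262865839897/2887334368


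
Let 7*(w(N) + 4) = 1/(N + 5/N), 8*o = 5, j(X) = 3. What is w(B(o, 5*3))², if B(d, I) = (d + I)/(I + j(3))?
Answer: 441570882064/27898018729 ≈ 15.828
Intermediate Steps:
o = 5/8 (o = (⅛)*5 = 5/8 ≈ 0.62500)
B(d, I) = (I + d)/(3 + I) (B(d, I) = (d + I)/(I + 3) = (I + d)/(3 + I))
w(N) = -4 + 1/(7*(N + 5/N))
w(B(o, 5*3))² = ((-140 + (5*3 + 5/8)/(3 + 5*3) - 28*(5*3 + 5/8)²/(3 + 5*3)²)/(7*(5 + ((5*3 + 5/8)/(3 + 5*3))²)))² = ((-140 + (15 + 5/8)/(3 + 15) - 28*(15 + 5/8)²/(3 + 15)²)/(7*(5 + ((15 + 5/8)/(3 + 15))²)))² = ((-140 + (125/8)/18 - 28*((125/8)/18)²)/(7*(5 + ((125/8)/18)²)))² = ((-140 + (1/18)*(125/8) - 28*((1/18)*(125/8))²)/(7*(5 + ((1/18)*(125/8))²)))² = ((-140 + 125/144 - 28*(125/144)²)/(7*(5 + (125/144)²)))² = ((-140 + 125/144 - 28*15625/20736)/(7*(5 + 15625/20736)))² = ((-140 + 125/144 - 109375/5184)/(7*(119305/20736)))² = ((⅐)*(20736/119305)*(-830635/5184))² = (-664508/167027)² = 441570882064/27898018729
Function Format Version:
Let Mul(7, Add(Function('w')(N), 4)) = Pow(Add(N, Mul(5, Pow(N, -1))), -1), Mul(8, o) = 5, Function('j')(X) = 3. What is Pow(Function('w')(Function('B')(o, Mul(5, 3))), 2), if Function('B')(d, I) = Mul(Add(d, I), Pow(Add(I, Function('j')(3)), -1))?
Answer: Rational(441570882064, 27898018729) ≈ 15.828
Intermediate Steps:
o = Rational(5, 8) (o = Mul(Rational(1, 8), 5) = Rational(5, 8) ≈ 0.62500)
Function('B')(d, I) = Mul(Pow(Add(3, I), -1), Add(I, d)) (Function('B')(d, I) = Mul(Add(d, I), Pow(Add(I, 3), -1)) = Mul(Add(I, d), Pow(Add(3, I), -1)) = Mul(Pow(Add(3, I), -1), Add(I, d)))
Function('w')(N) = Add(-4, Mul(Rational(1, 7), Pow(Add(N, Mul(5, Pow(N, -1))), -1)))
Pow(Function('w')(Function('B')(o, Mul(5, 3))), 2) = Pow(Mul(Rational(1, 7), Pow(Add(5, Pow(Mul(Pow(Add(3, Mul(5, 3)), -1), Add(Mul(5, 3), Rational(5, 8))), 2)), -1), Add(-140, Mul(Pow(Add(3, Mul(5, 3)), -1), Add(Mul(5, 3), Rational(5, 8))), Mul(-28, Pow(Mul(Pow(Add(3, Mul(5, 3)), -1), Add(Mul(5, 3), Rational(5, 8))), 2)))), 2) = Pow(Mul(Rational(1, 7), Pow(Add(5, Pow(Mul(Pow(Add(3, 15), -1), Add(15, Rational(5, 8))), 2)), -1), Add(-140, Mul(Pow(Add(3, 15), -1), Add(15, Rational(5, 8))), Mul(-28, Pow(Mul(Pow(Add(3, 15), -1), Add(15, Rational(5, 8))), 2)))), 2) = Pow(Mul(Rational(1, 7), Pow(Add(5, Pow(Mul(Pow(18, -1), Rational(125, 8)), 2)), -1), Add(-140, Mul(Pow(18, -1), Rational(125, 8)), Mul(-28, Pow(Mul(Pow(18, -1), Rational(125, 8)), 2)))), 2) = Pow(Mul(Rational(1, 7), Pow(Add(5, Pow(Mul(Rational(1, 18), Rational(125, 8)), 2)), -1), Add(-140, Mul(Rational(1, 18), Rational(125, 8)), Mul(-28, Pow(Mul(Rational(1, 18), Rational(125, 8)), 2)))), 2) = Pow(Mul(Rational(1, 7), Pow(Add(5, Pow(Rational(125, 144), 2)), -1), Add(-140, Rational(125, 144), Mul(-28, Pow(Rational(125, 144), 2)))), 2) = Pow(Mul(Rational(1, 7), Pow(Add(5, Rational(15625, 20736)), -1), Add(-140, Rational(125, 144), Mul(-28, Rational(15625, 20736)))), 2) = Pow(Mul(Rational(1, 7), Pow(Rational(119305, 20736), -1), Add(-140, Rational(125, 144), Rational(-109375, 5184))), 2) = Pow(Mul(Rational(1, 7), Rational(20736, 119305), Rational(-830635, 5184)), 2) = Pow(Rational(-664508, 167027), 2) = Rational(441570882064, 27898018729)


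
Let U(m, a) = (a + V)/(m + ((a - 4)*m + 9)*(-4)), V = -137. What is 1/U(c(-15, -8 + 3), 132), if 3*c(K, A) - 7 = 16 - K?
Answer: 19526/15 ≈ 1301.7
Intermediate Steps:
c(K, A) = 23/3 - K/3 (c(K, A) = 7/3 + (16 - K)/3 = 7/3 + (16/3 - K/3) = 23/3 - K/3)
U(m, a) = (-137 + a)/(-36 + m - 4*m*(-4 + a)) (U(m, a) = (a - 137)/(m + ((a - 4)*m + 9)*(-4)) = (-137 + a)/(m + ((-4 + a)*m + 9)*(-4)) = (-137 + a)/(m + (m*(-4 + a) + 9)*(-4)) = (-137 + a)/(m + (9 + m*(-4 + a))*(-4)) = (-137 + a)/(m + (-36 - 4*m*(-4 + a))) = (-137 + a)/(-36 + m - 4*m*(-4 + a)))
1/U(c(-15, -8 + 3), 132) = 1/((137 - 1*132)/(36 - 17*(23/3 - 1/3*(-15)) + 4*132*(23/3 - 1/3*(-15)))) = 1/((137 - 132)/(36 - 17*(23/3 + 5) + 4*132*(23/3 + 5))) = 1/(5/(36 - 17*38/3 + 4*132*(38/3))) = 1/(5/(36 - 646/3 + 6688)) = 1/(5/(19526/3)) = 1/((3/19526)*5) = 1/(15/19526) = 19526/15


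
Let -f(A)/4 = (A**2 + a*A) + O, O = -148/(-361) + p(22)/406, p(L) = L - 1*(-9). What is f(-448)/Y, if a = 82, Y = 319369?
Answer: -48064410334/23404318427 ≈ -2.0537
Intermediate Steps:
p(L) = 9 + L (p(L) = L + 9 = 9 + L)
O = 71279/146566 (O = -148/(-361) + (9 + 22)/406 = -148*(-1/361) + 31*(1/406) = 148/361 + 31/406 = 71279/146566 ≈ 0.48633)
f(A) = -142558/73283 - 328*A - 4*A**2 (f(A) = -4*((A**2 + 82*A) + 71279/146566) = -4*(71279/146566 + A**2 + 82*A) = -142558/73283 - 328*A - 4*A**2)
f(-448)/Y = (-142558/73283 - 328*(-448) - 4*(-448)**2)/319369 = (-142558/73283 + 146944 - 4*200704)*(1/319369) = (-142558/73283 + 146944 - 802816)*(1/319369) = -48064410334/73283*1/319369 = -48064410334/23404318427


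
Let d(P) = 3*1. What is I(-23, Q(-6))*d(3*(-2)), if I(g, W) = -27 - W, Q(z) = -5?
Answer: -66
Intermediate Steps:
d(P) = 3
I(-23, Q(-6))*d(3*(-2)) = (-27 - 1*(-5))*3 = (-27 + 5)*3 = -22*3 = -66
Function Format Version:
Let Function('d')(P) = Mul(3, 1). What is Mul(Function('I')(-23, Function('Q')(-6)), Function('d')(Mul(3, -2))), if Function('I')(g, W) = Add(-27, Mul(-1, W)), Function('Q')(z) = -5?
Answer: -66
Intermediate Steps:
Function('d')(P) = 3
Mul(Function('I')(-23, Function('Q')(-6)), Function('d')(Mul(3, -2))) = Mul(Add(-27, Mul(-1, -5)), 3) = Mul(Add(-27, 5), 3) = Mul(-22, 3) = -66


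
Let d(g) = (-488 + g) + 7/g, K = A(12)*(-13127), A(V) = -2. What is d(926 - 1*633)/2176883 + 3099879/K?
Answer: 1977184152028489/16745502680626 ≈ 118.07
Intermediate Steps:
K = 26254 (K = -2*(-13127) = 26254)
d(g) = -488 + g + 7/g
d(926 - 1*633)/2176883 + 3099879/K = (-488 + (926 - 1*633) + 7/(926 - 1*633))/2176883 + 3099879/26254 = (-488 + (926 - 633) + 7/(926 - 633))*(1/2176883) + 3099879*(1/26254) = (-488 + 293 + 7/293)*(1/2176883) + 3099879/26254 = -57128/293*1/2176883 + 3099879/26254 = -57128/637826719 + 3099879/26254 = 1977184152028489/16745502680626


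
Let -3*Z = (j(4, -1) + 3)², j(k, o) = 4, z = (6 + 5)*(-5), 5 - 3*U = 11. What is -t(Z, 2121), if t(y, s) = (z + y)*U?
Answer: -428/3 ≈ -142.67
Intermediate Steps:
U = -2 (U = 5/3 - ⅓*11 = 5/3 - 11/3 = -2)
z = -55 (z = 11*(-5) = -55)
Z = -49/3 (Z = -(4 + 3)²/3 = -⅓*7² = -⅓*49 = -49/3 ≈ -16.333)
t(y, s) = 110 - 2*y (t(y, s) = (-55 + y)*(-2) = 110 - 2*y)
-t(Z, 2121) = -(110 - 2*(-49/3)) = -(110 + 98/3) = -1*428/3 = -428/3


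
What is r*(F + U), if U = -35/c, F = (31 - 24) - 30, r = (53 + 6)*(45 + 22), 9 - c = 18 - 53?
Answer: -4138791/44 ≈ -94063.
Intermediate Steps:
c = 44 (c = 9 - (18 - 53) = 9 - 1*(-35) = 9 + 35 = 44)
r = 3953 (r = 59*67 = 3953)
F = -23 (F = 7 - 30 = -23)
U = -35/44 ≈ -0.79545
r*(F + U) = 3953*(-23 - 35/44) = 3953*(-1047/44) = -4138791/44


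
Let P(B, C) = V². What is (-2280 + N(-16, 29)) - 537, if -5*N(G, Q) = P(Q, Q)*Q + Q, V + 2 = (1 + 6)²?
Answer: -15635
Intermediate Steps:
V = 47 (V = -2 + (1 + 6)² = -2 + 7² = -2 + 49 = 47)
P(B, C) = 2209 (P(B, C) = 47² = 2209)
N(G, Q) = -442*Q (N(G, Q) = -(2209*Q + Q)/5 = -442*Q)
(-2280 + N(-16, 29)) - 537 = (-2280 - 442*29) - 537 = (-2280 - 12818) - 537 = -15098 - 537 = -15635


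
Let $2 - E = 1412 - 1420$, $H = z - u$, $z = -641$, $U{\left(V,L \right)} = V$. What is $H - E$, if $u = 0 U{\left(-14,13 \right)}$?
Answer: $-651$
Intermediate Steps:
$u = 0$ ($u = 0 \left(-14\right) = 0$)
$H = -641$ ($H = -641 - 0 = -641 + 0 = -641$)
$E = 10$ ($E = 2 - \left(1412 - 1420\right) = 2 - -8 = 2 + 8 = 10$)
$H - E = -641 - 10 = -651$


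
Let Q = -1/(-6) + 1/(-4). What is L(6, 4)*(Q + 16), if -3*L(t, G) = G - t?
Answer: 191/18 ≈ 10.611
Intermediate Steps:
L(t, G) = -G/3 + t/3 (L(t, G) = -(G - t)/3 = -G/3 + t/3)
Q = -1/12 (Q = -1*(-1/6) + 1*(-1/4) = 1/6 - 1/4 = -1/12 ≈ -0.083333)
L(6, 4)*(Q + 16) = (-1/3*4 + (1/3)*6)*(-1/12 + 16) = (-4/3 + 2)*(191/12) = (2/3)*(191/12) = 191/18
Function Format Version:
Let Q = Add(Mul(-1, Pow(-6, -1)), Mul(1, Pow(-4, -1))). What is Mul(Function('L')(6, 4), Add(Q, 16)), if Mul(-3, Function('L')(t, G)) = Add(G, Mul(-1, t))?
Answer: Rational(191, 18) ≈ 10.611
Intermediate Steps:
Function('L')(t, G) = Add(Mul(Rational(-1, 3), G), Mul(Rational(1, 3), t)) (Function('L')(t, G) = Mul(Rational(-1, 3), Add(G, Mul(-1, t))) = Add(Mul(Rational(-1, 3), G), Mul(Rational(1, 3), t)))
Q = Rational(-1, 12) (Q = Add(Mul(-1, Rational(-1, 6)), Mul(1, Rational(-1, 4))) = Add(Rational(1, 6), Rational(-1, 4)) = Rational(-1, 12) ≈ -0.083333)
Mul(Function('L')(6, 4), Add(Q, 16)) = Mul(Add(Mul(Rational(-1, 3), 4), Mul(Rational(1, 3), 6)), Add(Rational(-1, 12), 16)) = Mul(Add(Rational(-4, 3), 2), Rational(191, 12)) = Mul(Rational(2, 3), Rational(191, 12)) = Rational(191, 18)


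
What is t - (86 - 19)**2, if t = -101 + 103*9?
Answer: -3663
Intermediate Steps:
t = 826 (t = -101 + 927 = 826)
t - (86 - 19)**2 = 826 - (86 - 19)**2 = 826 - 1*67**2 = 826 - 1*4489 = 826 - 4489 = -3663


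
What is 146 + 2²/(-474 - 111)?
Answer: 85406/585 ≈ 145.99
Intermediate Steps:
146 + 2²/(-474 - 111) = 146 + 4/(-585) = 146 + 4*(-1/585) = 146 - 4/585 = 85406/585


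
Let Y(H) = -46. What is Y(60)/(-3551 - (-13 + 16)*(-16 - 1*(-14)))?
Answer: 46/3545 ≈ 0.012976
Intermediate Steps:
Y(60)/(-3551 - (-13 + 16)*(-16 - 1*(-14))) = -46/(-3551 - (-13 + 16)*(-16 - 1*(-14))) = -46/(-3551 - 3*(-16 + 14)) = -46/(-3551 - 3*(-2)) = -46/(-3551 - 1*(-6)) = -46/(-3551 + 6) = -46/(-3545) = -46*(-1/3545) = 46/3545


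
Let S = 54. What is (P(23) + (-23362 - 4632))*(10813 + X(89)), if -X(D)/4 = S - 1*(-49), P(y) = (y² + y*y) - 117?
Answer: -281378253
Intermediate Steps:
P(y) = -117 + 2*y² (P(y) = (y² + y²) - 117 = 2*y² - 117 = -117 + 2*y²)
X(D) = -412 (X(D) = -4*(54 - 1*(-49)) = -4*(54 + 49) = -4*103 = -412)
(P(23) + (-23362 - 4632))*(10813 + X(89)) = ((-117 + 2*23²) + (-23362 - 4632))*(10813 - 412) = ((-117 + 2*529) - 27994)*10401 = ((-117 + 1058) - 27994)*10401 = (941 - 27994)*10401 = -27053*10401 = -281378253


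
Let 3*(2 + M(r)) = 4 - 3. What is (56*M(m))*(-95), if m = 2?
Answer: 26600/3 ≈ 8866.7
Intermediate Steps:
M(r) = -5/3 (M(r) = -2 + (4 - 3)/3 = -2 + (⅓)*1 = -2 + ⅓ = -5/3)
(56*M(m))*(-95) = (56*(-5/3))*(-95) = -280/3*(-95) = 26600/3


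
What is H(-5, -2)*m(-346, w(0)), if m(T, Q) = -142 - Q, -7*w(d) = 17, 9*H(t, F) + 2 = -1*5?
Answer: 977/9 ≈ 108.56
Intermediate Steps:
H(t, F) = -7/9 (H(t, F) = -2/9 + (-1*5)/9 = -2/9 + (1/9)*(-5) = -2/9 - 5/9 = -7/9)
w(d) = -17/7 (w(d) = -1/7*17 = -17/7)
H(-5, -2)*m(-346, w(0)) = -7*(-142 - 1*(-17/7))/9 = -7*(-142 + 17/7)/9 = -7/9*(-977/7) = 977/9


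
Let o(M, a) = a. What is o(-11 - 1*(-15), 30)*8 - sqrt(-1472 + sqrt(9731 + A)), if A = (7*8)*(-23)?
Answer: 240 - sqrt(-1472 + sqrt(8443)) ≈ 240.0 - 37.15*I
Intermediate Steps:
A = -1288 (A = 56*(-23) = -1288)
o(-11 - 1*(-15), 30)*8 - sqrt(-1472 + sqrt(9731 + A)) = 30*8 - sqrt(-1472 + sqrt(9731 - 1288)) = 240 - sqrt(-1472 + sqrt(8443))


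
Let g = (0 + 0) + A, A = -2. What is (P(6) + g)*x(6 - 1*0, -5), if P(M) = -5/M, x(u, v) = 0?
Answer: 0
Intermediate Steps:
g = -2 (g = (0 + 0) - 2 = 0 - 2 = -2)
(P(6) + g)*x(6 - 1*0, -5) = (-5/6 - 2)*0 = (-5*⅙ - 2)*0 = (-⅚ - 2)*0 = -17/6*0 = 0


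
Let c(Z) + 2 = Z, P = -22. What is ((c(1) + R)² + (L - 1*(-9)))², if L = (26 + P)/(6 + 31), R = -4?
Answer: 1592644/1369 ≈ 1163.4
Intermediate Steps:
c(Z) = -2 + Z
L = 4/37 (L = (26 - 22)/(6 + 31) = 4/37 ≈ 0.10811)
((c(1) + R)² + (L - 1*(-9)))² = (((-2 + 1) - 4)² + (4/37 - 1*(-9)))² = ((-1 - 4)² + (4/37 + 9))² = ((-5)² + 337/37)² = (25 + 337/37)² = (1262/37)² = 1592644/1369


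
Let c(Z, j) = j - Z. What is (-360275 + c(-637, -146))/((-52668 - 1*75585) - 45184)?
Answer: 359784/173437 ≈ 2.0744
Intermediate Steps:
(-360275 + c(-637, -146))/((-52668 - 1*75585) - 45184) = (-360275 + (-146 - 1*(-637)))/((-52668 - 1*75585) - 45184) = (-360275 + (-146 + 637))/((-52668 - 75585) - 45184) = (-360275 + 491)/(-128253 - 45184) = -359784/(-173437) = -359784*(-1/173437) = 359784/173437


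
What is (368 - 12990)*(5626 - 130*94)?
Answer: 83229468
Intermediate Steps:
(368 - 12990)*(5626 - 130*94) = -12622*(5626 - 12220) = -12622*(-6594) = 83229468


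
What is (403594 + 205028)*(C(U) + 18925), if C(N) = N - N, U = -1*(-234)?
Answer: 11518171350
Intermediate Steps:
U = 234
C(N) = 0
(403594 + 205028)*(C(U) + 18925) = (403594 + 205028)*(0 + 18925) = 608622*18925 = 11518171350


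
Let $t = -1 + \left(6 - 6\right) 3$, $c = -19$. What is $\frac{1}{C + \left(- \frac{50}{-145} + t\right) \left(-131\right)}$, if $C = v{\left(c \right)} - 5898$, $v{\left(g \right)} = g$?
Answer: $- \frac{29}{169104} \approx -0.00017149$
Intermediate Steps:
$t = -1$ ($t = -1 + \left(6 - 6\right) 3 = -1 + 0 \cdot 3 = -1 + 0 = -1$)
$C = -5917$ ($C = -19 - 5898 = -5917$)
$\frac{1}{C + \left(- \frac{50}{-145} + t\right) \left(-131\right)} = \frac{1}{-5917 + \left(- \frac{50}{-145} - 1\right) \left(-131\right)} = \frac{1}{-5917 + \left(\left(-50\right) \left(- \frac{1}{145}\right) - 1\right) \left(-131\right)} = \frac{1}{-5917 + \left(\frac{10}{29} - 1\right) \left(-131\right)} = \frac{1}{-5917 - - \frac{2489}{29}} = \frac{1}{-5917 + \frac{2489}{29}} = \frac{1}{- \frac{169104}{29}} = - \frac{29}{169104}$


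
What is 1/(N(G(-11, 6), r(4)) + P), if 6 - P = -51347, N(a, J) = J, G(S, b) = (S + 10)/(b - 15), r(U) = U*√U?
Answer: 1/51361 ≈ 1.9470e-5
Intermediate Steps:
r(U) = U^(3/2)
G(S, b) = (10 + S)/(-15 + b)
P = 51353 (P = 6 - 1*(-51347) = 6 + 51347 = 51353)
1/(N(G(-11, 6), r(4)) + P) = 1/(4^(3/2) + 51353) = 1/(8 + 51353) = 1/51361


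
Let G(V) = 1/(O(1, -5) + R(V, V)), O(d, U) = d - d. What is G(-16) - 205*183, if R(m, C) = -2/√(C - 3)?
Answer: -37515 - I*√19/2 ≈ -37515.0 - 2.1795*I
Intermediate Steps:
R(m, C) = -2/√(-3 + C)
O(d, U) = 0
G(V) = -√(-3 + V)/2 (G(V) = 1/(0 - 2/√(-3 + V)) = 1/(-2/√(-3 + V)) = -√(-3 + V)/2)
G(-16) - 205*183 = -√(-3 - 16)/2 - 205*183 = -I*√19/2 - 37515 = -37515 - I*√19/2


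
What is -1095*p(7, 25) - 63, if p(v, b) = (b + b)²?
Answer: -2737563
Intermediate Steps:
p(v, b) = 4*b² (p(v, b) = (2*b)² = 4*b²)
-1095*p(7, 25) - 63 = -4380*25² - 63 = -4380*625 - 63 = -1095*2500 - 63 = -2737500 - 63 = -2737563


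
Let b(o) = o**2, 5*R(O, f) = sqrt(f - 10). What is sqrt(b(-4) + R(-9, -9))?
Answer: sqrt(400 + 5*I*sqrt(19))/5 ≈ 4.0015 + 0.10893*I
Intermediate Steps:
R(O, f) = sqrt(-10 + f)/5 (R(O, f) = sqrt(f - 10)/5 = sqrt(-10 + f)/5)
sqrt(b(-4) + R(-9, -9)) = sqrt((-4)**2 + sqrt(-10 - 9)/5) = sqrt(16 + sqrt(-19)/5) = sqrt(16 + (I*sqrt(19))/5) = sqrt(16 + I*sqrt(19)/5)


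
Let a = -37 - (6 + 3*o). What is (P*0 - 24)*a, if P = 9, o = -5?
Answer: 672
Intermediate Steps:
a = -28 (a = -37 - (6 + 3*(-5)) = -37 - (6 - 15) = -37 - 1*(-9) = -37 + 9 = -28)
(P*0 - 24)*a = (9*0 - 24)*(-28) = (0 - 24)*(-28) = -24*(-28) = 672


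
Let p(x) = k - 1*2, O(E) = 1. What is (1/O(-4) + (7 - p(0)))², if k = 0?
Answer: 100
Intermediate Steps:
p(x) = -2 (p(x) = 0 - 1*2 = 0 - 2 = -2)
(1/O(-4) + (7 - p(0)))² = (1/1 + (7 - 1*(-2)))² = (1 + (7 + 2))² = (1 + 9)² = 10² = 100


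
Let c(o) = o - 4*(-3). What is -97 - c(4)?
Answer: -113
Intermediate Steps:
c(o) = 12 + o (c(o) = o + 12 = 12 + o)
-97 - c(4) = -97 - (12 + 4) = -97 - 1*16 = -97 - 16 = -113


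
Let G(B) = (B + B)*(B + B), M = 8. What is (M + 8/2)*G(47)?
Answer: 106032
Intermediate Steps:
G(B) = 4*B² (G(B) = (2*B)*(2*B) = 4*B²)
(M + 8/2)*G(47) = (8 + 8/2)*(4*47²) = (8 + 8*(½))*(4*2209) = (8 + 4)*8836 = 12*8836 = 106032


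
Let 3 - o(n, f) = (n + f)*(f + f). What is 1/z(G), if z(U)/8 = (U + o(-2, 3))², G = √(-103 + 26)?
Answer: I/(16*(-34*I + 3*√77)) ≈ -0.0011493 + 0.00088984*I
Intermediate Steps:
G = I*√77 (G = √(-77) = I*√77 ≈ 8.775*I)
o(n, f) = 3 - 2*f*(f + n) (o(n, f) = 3 - (n + f)*(f + f) = 3 - (f + n)*2*f = 3 - 2*f*(f + n))
z(U) = 8*(-3 + U)² (z(U) = 8*(U + (3 - 2*3² - 2*3*(-2)))² = 8*(U + (3 - 2*9 + 12))² = 8*(U + (3 - 18 + 12))² = 8*(U - 3)² = 8*(-3 + U)²)
1/z(G) = 1/(8*(-3 + I*√77)²)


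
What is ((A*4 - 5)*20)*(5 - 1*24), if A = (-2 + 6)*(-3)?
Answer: 20140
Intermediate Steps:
A = -12 (A = 4*(-3) = -12)
((A*4 - 5)*20)*(5 - 1*24) = ((-12*4 - 5)*20)*(5 - 1*24) = ((-48 - 5)*20)*(5 - 24) = -53*20*(-19) = -1060*(-19) = 20140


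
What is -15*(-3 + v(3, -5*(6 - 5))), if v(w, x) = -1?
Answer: 60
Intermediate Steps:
-15*(-3 + v(3, -5*(6 - 5))) = -15*(-3 - 1) = -15*(-4) = 60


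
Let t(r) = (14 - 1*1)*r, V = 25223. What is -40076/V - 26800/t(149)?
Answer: -753603612/48856951 ≈ -15.425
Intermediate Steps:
t(r) = 13*r (t(r) = (14 - 1)*r = 13*r)
-40076/V - 26800/t(149) = -40076/25223 - 26800/(13*149) = -40076*1/25223 - 26800/1937 = -40076/25223 - 26800*1/1937 = -40076/25223 - 26800/1937 = -753603612/48856951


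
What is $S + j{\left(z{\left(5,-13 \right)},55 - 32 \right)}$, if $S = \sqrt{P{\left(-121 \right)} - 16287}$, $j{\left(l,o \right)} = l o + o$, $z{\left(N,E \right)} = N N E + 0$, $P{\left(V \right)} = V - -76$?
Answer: $-7452 + 2 i \sqrt{4083} \approx -7452.0 + 127.8 i$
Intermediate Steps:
$P{\left(V \right)} = 76 + V$ ($P{\left(V \right)} = V + 76 = 76 + V$)
$z{\left(N,E \right)} = E N^{2}$ ($z{\left(N,E \right)} = N^{2} E + 0 = E N^{2} + 0 = E N^{2}$)
$j{\left(l,o \right)} = o + l o$
$S = 2 i \sqrt{4083}$ ($S = \sqrt{\left(76 - 121\right) - 16287} = \sqrt{-45 - 16287} = \sqrt{-16332} = 2 i \sqrt{4083} \approx 127.8 i$)
$S + j{\left(z{\left(5,-13 \right)},55 - 32 \right)} = 2 i \sqrt{4083} + \left(55 - 32\right) \left(1 - 13 \cdot 5^{2}\right) = 2 i \sqrt{4083} + 23 \left(1 - 325\right) = 2 i \sqrt{4083} + 23 \left(-324\right) = 2 i \sqrt{4083} - 7452 = -7452 + 2 i \sqrt{4083}$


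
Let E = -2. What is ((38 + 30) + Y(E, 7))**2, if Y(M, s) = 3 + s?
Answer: 6084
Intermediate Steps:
((38 + 30) + Y(E, 7))**2 = ((38 + 30) + (3 + 7))**2 = (68 + 10)**2 = 78**2 = 6084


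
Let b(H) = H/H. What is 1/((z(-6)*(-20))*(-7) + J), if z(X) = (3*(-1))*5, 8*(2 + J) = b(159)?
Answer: -8/16815 ≈ -0.00047577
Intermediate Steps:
b(H) = 1
J = -15/8 (J = -2 + (1/8)*1 = -2 + 1/8 = -15/8 ≈ -1.8750)
z(X) = -15 (z(X) = -3*5 = -15)
1/((z(-6)*(-20))*(-7) + J) = 1/(-15*(-20)*(-7) - 15/8) = 1/(300*(-7) - 15/8) = 1/(-2100 - 15/8) = 1/(-16815/8) = -8/16815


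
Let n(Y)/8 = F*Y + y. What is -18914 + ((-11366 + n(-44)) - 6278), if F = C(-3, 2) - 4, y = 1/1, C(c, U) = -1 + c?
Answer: -33734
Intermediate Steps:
y = 1 (y = 1*1 = 1)
F = -8 (F = (-1 - 3) - 4 = -4 - 4 = -8)
n(Y) = 8 - 64*Y (n(Y) = 8*(-8*Y + 1) = 8*(1 - 8*Y) = 8 - 64*Y)
-18914 + ((-11366 + n(-44)) - 6278) = -18914 + ((-11366 + (8 - 64*(-44))) - 6278) = -18914 + ((-11366 + (8 + 2816)) - 6278) = -18914 + ((-11366 + 2824) - 6278) = -18914 + (-8542 - 6278) = -18914 - 14820 = -33734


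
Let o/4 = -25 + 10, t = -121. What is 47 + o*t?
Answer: 7307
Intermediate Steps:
o = -60 (o = 4*(-25 + 10) = 4*(-15) = -60)
47 + o*t = 47 - 60*(-121) = 47 + 7260 = 7307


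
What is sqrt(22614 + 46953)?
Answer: sqrt(69567) ≈ 263.76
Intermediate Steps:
sqrt(22614 + 46953) = sqrt(69567)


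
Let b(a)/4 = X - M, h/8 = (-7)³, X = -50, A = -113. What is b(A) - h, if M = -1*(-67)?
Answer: 2276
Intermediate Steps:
M = 67
h = -2744 (h = 8*(-7)³ = 8*(-343) = -2744)
b(a) = -468 (b(a) = 4*(-50 - 1*67) = 4*(-50 - 67) = 4*(-117) = -468)
b(A) - h = -468 - 1*(-2744) = -468 + 2744 = 2276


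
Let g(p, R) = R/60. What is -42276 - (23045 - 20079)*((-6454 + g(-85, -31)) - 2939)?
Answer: 834566833/30 ≈ 2.7819e+7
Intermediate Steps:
g(p, R) = R/60 (g(p, R) = R*(1/60) = R/60)
-42276 - (23045 - 20079)*((-6454 + g(-85, -31)) - 2939) = -42276 - (23045 - 20079)*((-6454 + (1/60)*(-31)) - 2939) = -42276 - 2966*((-6454 - 31/60) - 2939) = -42276 - 2966*(-387271/60 - 2939) = -42276 - 2966*(-563611)/60 = -42276 - 1*(-835835113/30) = -42276 + 835835113/30 = 834566833/30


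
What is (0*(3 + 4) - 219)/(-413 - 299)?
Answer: 219/712 ≈ 0.30758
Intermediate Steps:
(0*(3 + 4) - 219)/(-413 - 299) = (0*7 - 219)/(-712) = (0 - 219)*(-1/712) = -219*(-1/712) = 219/712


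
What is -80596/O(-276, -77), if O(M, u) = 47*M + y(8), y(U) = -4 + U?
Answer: 20149/3242 ≈ 6.2150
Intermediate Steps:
O(M, u) = 4 + 47*M (O(M, u) = 47*M + (-4 + 8) = 47*M + 4 = 4 + 47*M)
-80596/O(-276, -77) = -80596/(4 + 47*(-276)) = -80596/(4 - 12972) = -80596/(-12968) = -80596*(-1/12968) = 20149/3242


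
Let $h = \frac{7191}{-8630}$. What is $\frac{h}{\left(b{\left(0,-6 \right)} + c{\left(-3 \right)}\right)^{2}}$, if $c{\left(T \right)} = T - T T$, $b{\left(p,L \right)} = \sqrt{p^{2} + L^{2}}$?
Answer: $- \frac{799}{34520} \approx -0.023146$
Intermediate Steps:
$b{\left(p,L \right)} = \sqrt{L^{2} + p^{2}}$
$c{\left(T \right)} = T - T^{2}$
$h = - \frac{7191}{8630}$ ($h = 7191 \left(- \frac{1}{8630}\right) = - \frac{7191}{8630} \approx -0.83326$)
$\frac{h}{\left(b{\left(0,-6 \right)} + c{\left(-3 \right)}\right)^{2}} = - \frac{7191}{8630 \left(\sqrt{\left(-6\right)^{2} + 0^{2}} - 3 \left(1 - -3\right)\right)^{2}} = - \frac{7191}{8630 \left(\sqrt{36 + 0} - 3 \left(1 + 3\right)\right)^{2}} = - \frac{7191}{8630 \left(\sqrt{36} - 12\right)^{2}} = - \frac{7191}{8630 \left(6 - 12\right)^{2}} = - \frac{7191}{8630 \left(-6\right)^{2}} = - \frac{7191}{8630 \cdot 36} = \left(- \frac{7191}{8630}\right) \frac{1}{36} = - \frac{799}{34520}$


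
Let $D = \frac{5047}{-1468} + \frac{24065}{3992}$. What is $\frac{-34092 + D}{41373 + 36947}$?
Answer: $- \frac{49943166939}{114743812480} \approx -0.43526$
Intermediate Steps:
$D = \frac{3794949}{1465064}$ ($D = 5047 \left(- \frac{1}{1468}\right) + 24065 \cdot \frac{1}{3992} = - \frac{5047}{1468} + \frac{24065}{3992} = \frac{3794949}{1465064} \approx 2.5903$)
$\frac{-34092 + D}{41373 + 36947} = \frac{-34092 + \frac{3794949}{1465064}}{41373 + 36947} = - \frac{49943166939}{1465064 \cdot 78320} = \left(- \frac{49943166939}{1465064}\right) \frac{1}{78320} = - \frac{49943166939}{114743812480}$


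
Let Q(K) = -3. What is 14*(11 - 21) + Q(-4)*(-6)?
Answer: -122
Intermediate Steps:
14*(11 - 21) + Q(-4)*(-6) = 14*(11 - 21) - 3*(-6) = 14*(-10) + 18 = -140 + 18 = -122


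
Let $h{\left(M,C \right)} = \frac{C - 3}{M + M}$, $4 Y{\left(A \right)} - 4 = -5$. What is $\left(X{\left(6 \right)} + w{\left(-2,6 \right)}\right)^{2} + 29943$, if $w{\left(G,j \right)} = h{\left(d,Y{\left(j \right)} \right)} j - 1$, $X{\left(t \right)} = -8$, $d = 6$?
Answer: $\frac{1923577}{64} \approx 30056.0$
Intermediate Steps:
$Y{\left(A \right)} = - \frac{1}{4}$ ($Y{\left(A \right)} = 1 + \frac{1}{4} \left(-5\right) = 1 - \frac{5}{4} = - \frac{1}{4}$)
$h{\left(M,C \right)} = \frac{-3 + C}{2 M}$
$w{\left(G,j \right)} = -1 - \frac{13 j}{48}$ ($w{\left(G,j \right)} = \frac{-3 - \frac{1}{4}}{2 \cdot 6} j - 1 = \frac{1}{2} \cdot \frac{1}{6} \left(- \frac{13}{4}\right) j - 1 = - \frac{13 j}{48} - 1 = -1 - \frac{13 j}{48}$)
$\left(X{\left(6 \right)} + w{\left(-2,6 \right)}\right)^{2} + 29943 = \left(-8 - \frac{21}{8}\right)^{2} + 29943 = \left(- \frac{85}{8}\right)^{2} + 29943 = \frac{7225}{64} + 29943 = \frac{1923577}{64}$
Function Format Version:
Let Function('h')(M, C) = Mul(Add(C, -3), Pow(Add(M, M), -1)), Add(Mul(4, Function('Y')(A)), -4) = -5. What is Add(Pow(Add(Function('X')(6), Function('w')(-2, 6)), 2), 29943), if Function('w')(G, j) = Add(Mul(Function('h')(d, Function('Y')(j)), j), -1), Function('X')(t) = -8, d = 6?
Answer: Rational(1923577, 64) ≈ 30056.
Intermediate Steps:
Function('Y')(A) = Rational(-1, 4) (Function('Y')(A) = Add(1, Mul(Rational(1, 4), -5)) = Add(1, Rational(-5, 4)) = Rational(-1, 4))
Function('h')(M, C) = Mul(Rational(1, 2), Pow(M, -1), Add(-3, C)) (Function('h')(M, C) = Mul(Add(-3, C), Pow(Mul(2, M), -1)) = Mul(Add(-3, C), Mul(Rational(1, 2), Pow(M, -1))) = Mul(Rational(1, 2), Pow(M, -1), Add(-3, C)))
Function('w')(G, j) = Add(-1, Mul(Rational(-13, 48), j)) (Function('w')(G, j) = Add(Mul(Mul(Rational(1, 2), Pow(6, -1), Add(-3, Rational(-1, 4))), j), -1) = Add(Mul(Mul(Rational(1, 2), Rational(1, 6), Rational(-13, 4)), j), -1) = Add(Mul(Rational(-13, 48), j), -1) = Add(-1, Mul(Rational(-13, 48), j)))
Add(Pow(Add(Function('X')(6), Function('w')(-2, 6)), 2), 29943) = Add(Pow(Add(-8, Add(-1, Mul(Rational(-13, 48), 6))), 2), 29943) = Add(Pow(Add(-8, Add(-1, Rational(-13, 8))), 2), 29943) = Add(Pow(Add(-8, Rational(-21, 8)), 2), 29943) = Add(Pow(Rational(-85, 8), 2), 29943) = Add(Rational(7225, 64), 29943) = Rational(1923577, 64)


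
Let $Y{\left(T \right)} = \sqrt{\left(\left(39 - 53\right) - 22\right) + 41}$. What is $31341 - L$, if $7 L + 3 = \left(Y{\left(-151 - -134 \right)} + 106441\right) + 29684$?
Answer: $11895 - \frac{\sqrt{5}}{7} \approx 11895.0$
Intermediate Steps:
$Y{\left(T \right)} = \sqrt{5}$ ($Y{\left(T \right)} = \sqrt{\left(-14 - 22\right) + 41} = \sqrt{-36 + 41} = \sqrt{5}$)
$L = 19446 + \frac{\sqrt{5}}{7}$ ($L = - \frac{3}{7} + \frac{\left(\sqrt{5} + 106441\right) + 29684}{7} = - \frac{3}{7} + \frac{\left(106441 + \sqrt{5}\right) + 29684}{7} = - \frac{3}{7} + \frac{136125 + \sqrt{5}}{7} = - \frac{3}{7} + \left(\frac{136125}{7} + \frac{\sqrt{5}}{7}\right) = 19446 + \frac{\sqrt{5}}{7} \approx 19446.0$)
$31341 - L = 31341 - \left(19446 + \frac{\sqrt{5}}{7}\right) = 11895 - \frac{\sqrt{5}}{7}$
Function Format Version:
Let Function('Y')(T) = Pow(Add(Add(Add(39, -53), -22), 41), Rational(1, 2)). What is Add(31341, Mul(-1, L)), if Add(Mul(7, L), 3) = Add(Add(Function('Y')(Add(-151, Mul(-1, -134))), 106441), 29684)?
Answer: Add(11895, Mul(Rational(-1, 7), Pow(5, Rational(1, 2)))) ≈ 11895.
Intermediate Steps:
Function('Y')(T) = Pow(5, Rational(1, 2)) (Function('Y')(T) = Pow(Add(Add(-14, -22), 41), Rational(1, 2)) = Pow(Add(-36, 41), Rational(1, 2)) = Pow(5, Rational(1, 2)))
L = Add(19446, Mul(Rational(1, 7), Pow(5, Rational(1, 2)))) (L = Add(Rational(-3, 7), Mul(Rational(1, 7), Add(Add(Pow(5, Rational(1, 2)), 106441), 29684))) = Add(Rational(-3, 7), Mul(Rational(1, 7), Add(Add(106441, Pow(5, Rational(1, 2))), 29684))) = Add(Rational(-3, 7), Mul(Rational(1, 7), Add(136125, Pow(5, Rational(1, 2))))) = Add(Rational(-3, 7), Add(Rational(136125, 7), Mul(Rational(1, 7), Pow(5, Rational(1, 2))))) = Add(19446, Mul(Rational(1, 7), Pow(5, Rational(1, 2)))) ≈ 19446.)
Add(31341, Mul(-1, L)) = Add(31341, Mul(-1, Add(19446, Mul(Rational(1, 7), Pow(5, Rational(1, 2)))))) = Add(31341, Add(-19446, Mul(Rational(-1, 7), Pow(5, Rational(1, 2))))) = Add(11895, Mul(Rational(-1, 7), Pow(5, Rational(1, 2))))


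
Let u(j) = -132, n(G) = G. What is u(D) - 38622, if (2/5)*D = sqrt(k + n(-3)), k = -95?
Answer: -38754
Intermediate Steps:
D = 35*I*sqrt(2)/2 (D = 5*sqrt(-95 - 3)/2 = 5*sqrt(-98)/2 = 5*(7*I*sqrt(2))/2 = 35*I*sqrt(2)/2 ≈ 24.749*I)
u(D) - 38622 = -132 - 38622 = -38754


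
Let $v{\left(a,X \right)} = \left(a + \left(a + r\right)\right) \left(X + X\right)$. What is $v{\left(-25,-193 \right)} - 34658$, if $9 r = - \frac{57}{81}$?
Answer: $- \frac{3724660}{243} \approx -15328.0$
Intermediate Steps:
$r = - \frac{19}{243}$ ($r = \frac{\left(-57\right) \frac{1}{81}}{9} = \frac{1}{9} \left(- \frac{19}{27}\right) = - \frac{19}{243} \approx -0.078189$)
$v{\left(a,X \right)} = 2 X \left(- \frac{19}{243} + 2 a\right)$ ($v{\left(a,X \right)} = \left(a + \left(a - \frac{19}{243}\right)\right) \left(X + X\right) = \left(a + \left(- \frac{19}{243} + a\right)\right) 2 X = \left(- \frac{19}{243} + 2 a\right) 2 X = 2 X \left(- \frac{19}{243} + 2 a\right)$)
$v{\left(-25,-193 \right)} - 34658 = \frac{2}{243} \left(-193\right) \left(-19 + 486 \left(-25\right)\right) - 34658 = \frac{2}{243} \left(-193\right) \left(-19 - 12150\right) - 34658 = \frac{2}{243} \left(-193\right) \left(-12169\right) - 34658 = \frac{4697234}{243} - 34658 = - \frac{3724660}{243}$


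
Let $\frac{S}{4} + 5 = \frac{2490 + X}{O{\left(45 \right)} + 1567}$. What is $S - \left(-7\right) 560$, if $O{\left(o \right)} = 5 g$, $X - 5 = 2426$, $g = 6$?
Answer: $\frac{6247984}{1597} \approx 3912.3$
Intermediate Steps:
$X = 2431$ ($X = 5 + 2426 = 2431$)
$O{\left(o \right)} = 30$ ($O{\left(o \right)} = 5 \cdot 6 = 30$)
$S = - \frac{12256}{1597}$ ($S = -20 + 4 \frac{2490 + 2431}{30 + 1567} = -20 + 4 \cdot \frac{4921}{1597} = -20 + \frac{19684}{1597} = - \frac{12256}{1597} \approx -7.6744$)
$S - \left(-7\right) 560 = - \frac{12256}{1597} - \left(-7\right) 560 = - \frac{12256}{1597} - -3920 = - \frac{12256}{1597} + 3920 = \frac{6247984}{1597}$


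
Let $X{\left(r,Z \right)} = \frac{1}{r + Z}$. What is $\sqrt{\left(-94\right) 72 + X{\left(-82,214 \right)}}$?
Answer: $\frac{5 i \sqrt{1179255}}{66} \approx 82.268 i$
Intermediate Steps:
$X{\left(r,Z \right)} = \frac{1}{Z + r}$
$\sqrt{\left(-94\right) 72 + X{\left(-82,214 \right)}} = \sqrt{\left(-94\right) 72 + \frac{1}{214 - 82}} = \sqrt{-6768 + \frac{1}{132}} = \sqrt{- \frac{893375}{132}} = \frac{5 i \sqrt{1179255}}{66}$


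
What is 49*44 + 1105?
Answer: 3261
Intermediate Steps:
49*44 + 1105 = 2156 + 1105 = 3261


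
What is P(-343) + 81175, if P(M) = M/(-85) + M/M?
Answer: 6900303/85 ≈ 81180.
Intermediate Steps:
P(M) = 1 - M/85 (P(M) = M*(-1/85) + 1 = -M/85 + 1 = 1 - M/85)
P(-343) + 81175 = (1 - 1/85*(-343)) + 81175 = (1 + 343/85) + 81175 = 428/85 + 81175 = 6900303/85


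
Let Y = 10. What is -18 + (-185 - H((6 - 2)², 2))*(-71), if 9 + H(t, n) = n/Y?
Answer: 62461/5 ≈ 12492.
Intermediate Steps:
H(t, n) = -9 + n/10
-18 + (-185 - H((6 - 2)², 2))*(-71) = -18 + (-185 - (-9 + (⅒)*2))*(-71) = -18 + (-185 - (-9 + ⅕))*(-71) = -18 + (-185 - 1*(-44/5))*(-71) = -18 + (-185 + 44/5)*(-71) = -18 - 881/5*(-71) = -18 + 62551/5 = 62461/5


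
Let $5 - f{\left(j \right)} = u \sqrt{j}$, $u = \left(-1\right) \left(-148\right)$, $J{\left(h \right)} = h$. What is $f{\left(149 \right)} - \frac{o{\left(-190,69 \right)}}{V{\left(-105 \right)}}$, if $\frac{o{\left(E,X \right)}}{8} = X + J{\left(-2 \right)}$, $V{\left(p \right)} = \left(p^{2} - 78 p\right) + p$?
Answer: $\frac{47507}{9555} - 148 \sqrt{149} \approx -1801.6$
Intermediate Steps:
$V{\left(p \right)} = p^{2} - 77 p$
$o{\left(E,X \right)} = -16 + 8 X$ ($o{\left(E,X \right)} = 8 \left(X - 2\right) = 8 \left(-2 + X\right) = -16 + 8 X$)
$u = 148$
$f{\left(j \right)} = 5 - 148 \sqrt{j}$
$f{\left(149 \right)} - \frac{o{\left(-190,69 \right)}}{V{\left(-105 \right)}} = \left(5 - 148 \sqrt{149}\right) - \frac{-16 + 8 \cdot 69}{\left(-105\right) \left(-77 - 105\right)} = \left(5 - 148 \sqrt{149}\right) - \frac{-16 + 552}{\left(-105\right) \left(-182\right)} = \left(5 - 148 \sqrt{149}\right) - \frac{536}{19110} = \left(5 - 148 \sqrt{149}\right) - 536 \cdot \frac{1}{19110} = \left(5 - 148 \sqrt{149}\right) - \frac{268}{9555} = \frac{47507}{9555} - 148 \sqrt{149}$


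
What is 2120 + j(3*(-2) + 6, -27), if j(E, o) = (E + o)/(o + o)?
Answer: 4241/2 ≈ 2120.5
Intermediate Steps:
j(E, o) = (E + o)/(2*o) (j(E, o) = (E + o)/((2*o)) = (E + o)*(1/(2*o)) = (E + o)/(2*o))
2120 + j(3*(-2) + 6, -27) = 2120 + (½)*((3*(-2) + 6) - 27)/(-27) = 2120 + (½)*(-1/27)*((-6 + 6) - 27) = 2120 + (½)*(-1/27)*(0 - 27) = 2120 + (½)*(-1/27)*(-27) = 2120 + ½ = 4241/2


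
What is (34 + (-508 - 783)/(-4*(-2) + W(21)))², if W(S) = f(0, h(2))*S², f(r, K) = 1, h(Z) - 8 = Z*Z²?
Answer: 195300625/201601 ≈ 968.75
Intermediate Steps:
h(Z) = 8 + Z³ (h(Z) = 8 + Z*Z² = 8 + Z³)
W(S) = S² (W(S) = 1*S² = S²)
(34 + (-508 - 783)/(-4*(-2) + W(21)))² = (34 + (-508 - 783)/(-4*(-2) + 21²))² = (34 - 1291/(8 + 441))² = (34 - 1291/449)² = (13975/449)² = 195300625/201601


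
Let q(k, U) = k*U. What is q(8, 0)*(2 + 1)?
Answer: 0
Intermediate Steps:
q(k, U) = U*k
q(8, 0)*(2 + 1) = (0*8)*(2 + 1) = 0*3 = 0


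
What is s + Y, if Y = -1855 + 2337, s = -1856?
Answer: -1374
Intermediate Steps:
Y = 482
s + Y = -1856 + 482 = -1374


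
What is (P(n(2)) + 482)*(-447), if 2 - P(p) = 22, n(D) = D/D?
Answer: -206514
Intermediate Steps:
n(D) = 1
P(p) = -20 (P(p) = 2 - 1*22 = 2 - 22 = -20)
(P(n(2)) + 482)*(-447) = (-20 + 482)*(-447) = 462*(-447) = -206514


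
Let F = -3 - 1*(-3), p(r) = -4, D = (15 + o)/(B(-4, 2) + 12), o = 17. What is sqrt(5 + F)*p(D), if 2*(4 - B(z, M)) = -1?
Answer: -4*sqrt(5) ≈ -8.9443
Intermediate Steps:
B(z, M) = 9/2 (B(z, M) = 4 - 1/2*(-1) = 4 + 1/2 = 9/2)
D = 64/33 (D = (15 + 17)/(9/2 + 12) = 32/(33/2) = 32*(2/33) = 64/33 ≈ 1.9394)
F = 0 (F = -3 + 3 = 0)
sqrt(5 + F)*p(D) = sqrt(5 + 0)*(-4) = sqrt(5)*(-4) = -4*sqrt(5)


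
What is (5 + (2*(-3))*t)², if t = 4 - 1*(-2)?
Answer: 961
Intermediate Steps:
t = 6 (t = 4 + 2 = 6)
(5 + (2*(-3))*t)² = (5 + (2*(-3))*6)² = (5 - 6*6)² = (5 - 36)² = (-31)² = 961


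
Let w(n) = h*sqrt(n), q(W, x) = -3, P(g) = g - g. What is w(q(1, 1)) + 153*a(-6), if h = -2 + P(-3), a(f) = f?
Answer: -918 - 2*I*sqrt(3) ≈ -918.0 - 3.4641*I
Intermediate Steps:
P(g) = 0
h = -2 (h = -2 + 0 = -2)
w(n) = -2*sqrt(n)
w(q(1, 1)) + 153*a(-6) = -2*I*sqrt(3) + 153*(-6) = -2*I*sqrt(3) - 918 = -918 - 2*I*sqrt(3)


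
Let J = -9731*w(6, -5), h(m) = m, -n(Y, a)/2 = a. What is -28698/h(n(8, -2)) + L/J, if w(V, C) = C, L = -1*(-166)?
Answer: -698150263/97310 ≈ -7174.5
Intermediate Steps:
L = 166
n(Y, a) = -2*a
J = 48655 (J = -9731*(-5) = 48655)
-28698/h(n(8, -2)) + L/J = -28698/((-2*(-2))) + 166/48655 = -28698/4 + 166*(1/48655) = -28698*1/4 + 166/48655 = -14349/2 + 166/48655 = -698150263/97310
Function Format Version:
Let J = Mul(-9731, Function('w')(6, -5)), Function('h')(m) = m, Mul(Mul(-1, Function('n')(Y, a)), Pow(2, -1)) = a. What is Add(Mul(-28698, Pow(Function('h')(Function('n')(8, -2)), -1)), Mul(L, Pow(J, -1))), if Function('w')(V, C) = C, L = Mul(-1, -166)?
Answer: Rational(-698150263, 97310) ≈ -7174.5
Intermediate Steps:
L = 166
Function('n')(Y, a) = Mul(-2, a)
J = 48655 (J = Mul(-9731, -5) = 48655)
Add(Mul(-28698, Pow(Function('h')(Function('n')(8, -2)), -1)), Mul(L, Pow(J, -1))) = Add(Mul(-28698, Pow(Mul(-2, -2), -1)), Mul(166, Pow(48655, -1))) = Add(Mul(-28698, Pow(4, -1)), Mul(166, Rational(1, 48655))) = Add(Mul(-28698, Rational(1, 4)), Rational(166, 48655)) = Add(Rational(-14349, 2), Rational(166, 48655)) = Rational(-698150263, 97310)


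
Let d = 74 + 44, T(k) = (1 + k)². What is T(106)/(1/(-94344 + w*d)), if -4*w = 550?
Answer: -1265904481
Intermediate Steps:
w = -275/2 (w = -¼*550 = -275/2 ≈ -137.50)
d = 118
T(106)/(1/(-94344 + w*d)) = (1 + 106)²/(1/(-94344 - 275/2*118)) = 107²/(1/(-94344 - 16225)) = 11449/(1/(-110569)) = 11449/(-1/110569) = 11449*(-110569) = -1265904481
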